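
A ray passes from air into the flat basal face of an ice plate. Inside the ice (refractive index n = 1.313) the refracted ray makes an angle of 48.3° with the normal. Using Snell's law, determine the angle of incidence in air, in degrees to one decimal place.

78.6°

Snell: sin θ_i = n · sin θ_r = 1.313 × sin 48.3° = 1.313 × 0.7466 = 0.9803.
θ_i = arcsin(0.9803) = 78.62°.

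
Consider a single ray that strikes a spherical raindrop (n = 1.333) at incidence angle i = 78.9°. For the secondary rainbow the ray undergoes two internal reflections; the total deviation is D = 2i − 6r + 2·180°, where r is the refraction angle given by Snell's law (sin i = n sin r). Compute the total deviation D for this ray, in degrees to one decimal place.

sin r = sin 78.9° / 1.333 = 0.9813/1.333 = 0.7362; r = 47.40°.
D = 2·78.9° − 6·47.40° + 2·180° = 157.80° − 284.43° + 360° = 233.37°.

233.4°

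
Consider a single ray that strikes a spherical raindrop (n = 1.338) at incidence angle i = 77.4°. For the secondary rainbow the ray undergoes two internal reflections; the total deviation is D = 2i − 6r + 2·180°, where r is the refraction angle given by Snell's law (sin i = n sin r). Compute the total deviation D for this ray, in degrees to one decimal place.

sin r = sin 77.4° / 1.338 = 0.9759/1.338 = 0.7294; r = 46.83°.
D = 2·77.4° − 6·46.83° + 2·180° = 154.80° − 281.01° + 360° = 233.79°.

233.8°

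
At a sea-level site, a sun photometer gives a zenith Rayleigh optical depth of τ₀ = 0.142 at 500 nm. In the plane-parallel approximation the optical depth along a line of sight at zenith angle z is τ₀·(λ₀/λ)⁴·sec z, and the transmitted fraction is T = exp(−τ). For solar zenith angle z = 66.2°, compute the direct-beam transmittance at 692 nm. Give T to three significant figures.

sec 66.2° = 2.4780.
τ = 0.142 × (500/692)⁴ × 2.4780 = 0.142 × 0.2726 × 2.4780 = 0.0959.
T = exp(−0.0959) = 0.9085.

0.909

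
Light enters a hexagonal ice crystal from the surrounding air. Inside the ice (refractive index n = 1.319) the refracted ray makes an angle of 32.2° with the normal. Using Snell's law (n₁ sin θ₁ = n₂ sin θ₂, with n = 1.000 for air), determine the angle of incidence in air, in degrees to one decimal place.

44.7°

Snell: sin θ_i = n · sin θ_r = 1.319 × sin 32.2° = 1.319 × 0.5329 = 0.7029.
θ_i = arcsin(0.7029) = 44.66°.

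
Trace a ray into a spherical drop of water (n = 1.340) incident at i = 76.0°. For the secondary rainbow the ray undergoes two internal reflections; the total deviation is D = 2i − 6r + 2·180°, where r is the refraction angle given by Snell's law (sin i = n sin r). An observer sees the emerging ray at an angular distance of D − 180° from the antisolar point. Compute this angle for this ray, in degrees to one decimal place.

sin r = sin 76.0° / 1.340 = 0.9703/1.340 = 0.7241; r = 46.39°.
D = 2·76.0° − 6·46.39° + 2·180° = 152.00° − 278.36° + 360° = 233.64°.
Angle from antisolar point = D − 180° = 53.64°.

53.6°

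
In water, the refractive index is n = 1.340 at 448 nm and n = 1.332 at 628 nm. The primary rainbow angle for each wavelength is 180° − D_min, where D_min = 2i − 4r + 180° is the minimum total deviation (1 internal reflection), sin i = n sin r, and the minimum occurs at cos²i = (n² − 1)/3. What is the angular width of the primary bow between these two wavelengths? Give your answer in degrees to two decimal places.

1.15°

At 448 nm (n = 1.340): cos²i = 0.26520 → i = 59.004°, r = 39.770°, D_min = 138.929°, rainbow angle = 41.071°.
At 628 nm (n = 1.332): cos²i = 0.25807 → i = 59.469°, r = 40.290°, D_min = 137.776°, rainbow angle = 42.224°.
Angular width = |41.071° − 42.224°| = 1.153°.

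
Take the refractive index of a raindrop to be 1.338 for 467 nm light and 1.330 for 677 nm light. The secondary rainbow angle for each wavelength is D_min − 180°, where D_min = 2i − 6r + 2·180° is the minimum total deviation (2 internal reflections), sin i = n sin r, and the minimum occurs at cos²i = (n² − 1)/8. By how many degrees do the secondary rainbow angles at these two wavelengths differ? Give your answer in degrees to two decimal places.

At 467 nm (n = 1.338): cos²i = 0.09878 → i = 71.682°, r = 45.195°, D_min = 232.193°, rainbow angle = 52.193°.
At 677 nm (n = 1.330): cos²i = 0.09611 → i = 71.940°, r = 45.630°, D_min = 230.101°, rainbow angle = 50.101°.
Angular width = |52.193° − 50.101°| = 2.092°.

2.09°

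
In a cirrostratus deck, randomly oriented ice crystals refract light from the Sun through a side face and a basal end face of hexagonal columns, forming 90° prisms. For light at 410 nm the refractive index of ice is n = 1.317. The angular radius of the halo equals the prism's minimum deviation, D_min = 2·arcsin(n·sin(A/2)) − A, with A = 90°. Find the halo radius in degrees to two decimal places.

47.26°

n·sin(A/2) = 1.317 × sin 45° = 1.317 × 0.7071 = 0.9313.
D_min = 2·arcsin(0.9313) − 90° = 2 × 68.632° − 90° = 47.264°.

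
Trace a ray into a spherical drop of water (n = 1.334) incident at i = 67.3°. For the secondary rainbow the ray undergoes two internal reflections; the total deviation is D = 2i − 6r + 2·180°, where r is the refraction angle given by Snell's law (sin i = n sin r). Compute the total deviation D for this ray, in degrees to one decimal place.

sin r = sin 67.3° / 1.334 = 0.9225/1.334 = 0.6916; r = 43.75°.
D = 2·67.3° − 6·43.75° + 2·180° = 134.60° − 262.52° + 360° = 232.08°.

232.1°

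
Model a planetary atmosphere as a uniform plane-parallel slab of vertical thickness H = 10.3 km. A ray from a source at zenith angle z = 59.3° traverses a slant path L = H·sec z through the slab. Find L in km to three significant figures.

20.2 km

sec z = 1/cos 59.3° = 1.9587.
L = 10.3 × 1.9587 = 20.175 km.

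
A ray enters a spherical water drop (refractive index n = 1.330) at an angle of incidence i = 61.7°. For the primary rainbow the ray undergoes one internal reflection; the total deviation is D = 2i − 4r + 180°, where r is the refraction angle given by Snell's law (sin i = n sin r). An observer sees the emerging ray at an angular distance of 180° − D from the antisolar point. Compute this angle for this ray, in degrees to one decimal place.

sin r = sin 61.7° / 1.330 = 0.8805/1.330 = 0.6620; r = 41.45°.
D = 2·61.7° − 4·41.45° + 180° = 123.40° − 165.81° + 180° = 137.59°.
Angle from antisolar point = 180° − D = 42.41°.

42.4°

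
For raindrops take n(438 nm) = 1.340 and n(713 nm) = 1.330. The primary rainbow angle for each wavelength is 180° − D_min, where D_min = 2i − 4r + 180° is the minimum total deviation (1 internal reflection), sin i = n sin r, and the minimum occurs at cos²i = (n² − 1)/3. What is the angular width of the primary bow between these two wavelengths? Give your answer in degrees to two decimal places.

At 438 nm (n = 1.340): cos²i = 0.26520 → i = 59.004°, r = 39.770°, D_min = 138.929°, rainbow angle = 41.071°.
At 713 nm (n = 1.330): cos²i = 0.25630 → i = 59.585°, r = 40.422°, D_min = 137.484°, rainbow angle = 42.516°.
Angular width = |41.071° − 42.516°| = 1.445°.

1.45°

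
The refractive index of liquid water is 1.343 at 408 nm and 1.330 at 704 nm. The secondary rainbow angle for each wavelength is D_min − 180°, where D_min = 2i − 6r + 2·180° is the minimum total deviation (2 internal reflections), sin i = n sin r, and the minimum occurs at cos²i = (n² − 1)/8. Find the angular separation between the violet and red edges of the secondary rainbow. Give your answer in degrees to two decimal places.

3.38°

At 408 nm (n = 1.343): cos²i = 0.10046 → i = 71.522°, r = 44.928°, D_min = 233.478°, rainbow angle = 53.478°.
At 704 nm (n = 1.330): cos²i = 0.09611 → i = 71.940°, r = 45.630°, D_min = 230.101°, rainbow angle = 50.101°.
Angular width = |53.478° − 50.101°| = 3.377°.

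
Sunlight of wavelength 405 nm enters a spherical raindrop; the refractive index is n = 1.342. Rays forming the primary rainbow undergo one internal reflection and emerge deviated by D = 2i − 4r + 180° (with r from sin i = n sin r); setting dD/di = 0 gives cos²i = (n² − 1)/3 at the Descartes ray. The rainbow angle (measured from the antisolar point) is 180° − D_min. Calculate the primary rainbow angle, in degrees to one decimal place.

40.8°

cos²i = (1.80096 − 1)/3 = 0.26699; i = arccos(0.51671) = 58.888°.
sin r = sin 58.888°/1.342 = 0.63797; r = 39.641°.
D_min = 2·58.888° − 4·39.641° + 180° = 139.213°.
Rainbow angle = 180° − D_min = 40.787°.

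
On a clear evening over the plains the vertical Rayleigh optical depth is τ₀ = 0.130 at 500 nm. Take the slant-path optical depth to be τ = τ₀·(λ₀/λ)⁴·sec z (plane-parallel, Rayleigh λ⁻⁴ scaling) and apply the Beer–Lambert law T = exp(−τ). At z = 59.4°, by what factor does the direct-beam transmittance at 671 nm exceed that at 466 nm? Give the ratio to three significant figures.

Airmass: sec 59.4° = 1.9645.
τ(671 nm) = 0.130 × (500/671)⁴ × 1.9645 = 0.130 × 0.3083 × 1.9645 = 0.0787.
τ(466 nm) = 0.130 × (500/466)⁴ × 1.9645 = 0.130 × 1.3254 × 1.9645 = 0.3385.
T(671)/T(466) = exp(τ_B − τ_A) = exp(0.2597) = 1.2966.

1.30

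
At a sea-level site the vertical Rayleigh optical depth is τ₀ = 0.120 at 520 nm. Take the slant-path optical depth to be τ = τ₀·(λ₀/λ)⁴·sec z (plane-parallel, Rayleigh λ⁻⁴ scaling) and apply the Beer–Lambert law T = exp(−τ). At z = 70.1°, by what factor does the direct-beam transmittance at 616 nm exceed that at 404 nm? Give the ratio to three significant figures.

Airmass: sec 70.1° = 2.9379.
τ(616 nm) = 0.120 × (520/616)⁴ × 2.9379 = 0.120 × 0.5078 × 2.9379 = 0.1790.
τ(404 nm) = 0.120 × (520/404)⁴ × 2.9379 = 0.120 × 2.7447 × 2.9379 = 0.9676.
T(616)/T(404) = exp(τ_B − τ_A) = exp(0.7886) = 2.2003.

2.20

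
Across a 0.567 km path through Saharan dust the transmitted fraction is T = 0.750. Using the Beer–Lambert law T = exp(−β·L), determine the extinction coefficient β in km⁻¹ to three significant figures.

Beer–Lambert: T = exp(−βL) ⇒ β = −ln(T)/L = −ln(0.750)/0.567 = 0.2877/0.567 = 0.5074 km⁻¹.

0.507 km⁻¹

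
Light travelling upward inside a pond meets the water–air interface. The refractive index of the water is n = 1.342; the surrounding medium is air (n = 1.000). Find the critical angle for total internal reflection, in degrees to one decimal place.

sin θ_c = n_air / n = 1.000 / 1.342 = 0.7452.
θ_c = arcsin(0.7452) = 48.17°.

48.2°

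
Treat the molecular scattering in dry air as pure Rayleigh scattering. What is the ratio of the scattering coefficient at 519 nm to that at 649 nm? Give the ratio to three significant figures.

Rayleigh scattering ∝ λ⁻⁴, so the ratio of coefficients is the inverse fourth power of the wavelength ratio.
σ(519)/σ(649) = (649/519)⁴ = (1.2505)⁴ = 2.445.

2.45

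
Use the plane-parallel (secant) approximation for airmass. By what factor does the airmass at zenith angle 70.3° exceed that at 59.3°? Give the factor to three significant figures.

X(70.3°)/X(59.3°) = sec 70.3° / sec 59.3° = cos 59.3° / cos 70.3° = 0.5105/0.3371 = 1.5145.

1.51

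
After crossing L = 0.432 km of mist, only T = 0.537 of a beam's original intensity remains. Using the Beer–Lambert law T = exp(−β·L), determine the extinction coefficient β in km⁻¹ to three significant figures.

1.44 km⁻¹

Beer–Lambert: T = exp(−βL) ⇒ β = −ln(T)/L = −ln(0.537)/0.432 = 0.6218/0.432 = 1.439 km⁻¹.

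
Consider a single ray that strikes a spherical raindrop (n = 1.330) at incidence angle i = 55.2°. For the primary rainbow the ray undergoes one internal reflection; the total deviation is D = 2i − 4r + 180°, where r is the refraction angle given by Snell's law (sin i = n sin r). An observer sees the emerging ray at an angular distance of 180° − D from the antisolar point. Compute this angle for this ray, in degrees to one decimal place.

sin r = sin 55.2° / 1.330 = 0.8211/1.330 = 0.6174; r = 38.13°.
D = 2·55.2° − 4·38.13° + 180° = 110.40° − 152.51° + 180° = 137.89°.
Angle from antisolar point = 180° − D = 42.11°.

42.1°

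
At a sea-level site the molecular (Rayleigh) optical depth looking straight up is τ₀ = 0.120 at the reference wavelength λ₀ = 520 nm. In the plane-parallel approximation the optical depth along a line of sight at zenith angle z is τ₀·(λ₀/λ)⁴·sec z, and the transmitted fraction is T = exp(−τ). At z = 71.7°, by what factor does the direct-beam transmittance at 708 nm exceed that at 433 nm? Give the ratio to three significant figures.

1.98

Airmass: sec 71.7° = 3.1848.
τ(708 nm) = 0.120 × (520/708)⁴ × 3.1848 = 0.120 × 0.2910 × 3.1848 = 0.1112.
τ(433 nm) = 0.120 × (520/433)⁴ × 3.1848 = 0.120 × 2.0800 × 3.1848 = 0.7949.
T(708)/T(433) = exp(τ_B − τ_A) = exp(0.6837) = 1.9812.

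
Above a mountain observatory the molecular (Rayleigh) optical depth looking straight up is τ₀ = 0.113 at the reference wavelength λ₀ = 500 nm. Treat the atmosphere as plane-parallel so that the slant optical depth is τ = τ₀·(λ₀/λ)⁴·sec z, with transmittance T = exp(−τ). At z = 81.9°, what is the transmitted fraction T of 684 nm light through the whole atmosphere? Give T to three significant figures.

0.795

sec 81.9° = 7.0972.
τ = 0.113 × (500/684)⁴ × 7.0972 = 0.113 × 0.2855 × 7.0972 = 0.2290.
T = exp(−0.2290) = 0.7953.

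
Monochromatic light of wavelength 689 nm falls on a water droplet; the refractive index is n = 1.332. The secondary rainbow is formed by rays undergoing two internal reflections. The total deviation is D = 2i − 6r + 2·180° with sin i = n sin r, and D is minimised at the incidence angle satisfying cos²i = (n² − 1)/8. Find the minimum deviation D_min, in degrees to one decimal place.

cos²i = (1.77422 − 1)/8 = 0.09678; i = arccos(0.31109) = 71.875°.
sin r = sin 71.875°/1.332 = 0.71350; r = 45.520°.
D_min = 2·71.875° − 6·45.520° + 360° = 230.628°.

230.6°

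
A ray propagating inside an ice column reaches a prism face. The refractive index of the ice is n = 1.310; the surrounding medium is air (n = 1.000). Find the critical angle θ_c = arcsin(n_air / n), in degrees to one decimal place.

sin θ_c = n_air / n = 1.000 / 1.310 = 0.7634.
θ_c = arcsin(0.7634) = 49.76°.

49.8°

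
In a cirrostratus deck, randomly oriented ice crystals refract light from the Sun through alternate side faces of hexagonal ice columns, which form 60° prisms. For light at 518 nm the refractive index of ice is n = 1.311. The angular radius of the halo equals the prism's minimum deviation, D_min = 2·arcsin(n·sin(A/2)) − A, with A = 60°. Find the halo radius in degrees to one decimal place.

21.9°

n·sin(A/2) = 1.311 × sin 30° = 1.311 × 0.5000 = 0.6555.
D_min = 2·arcsin(0.6555) − 60° = 2 × 40.958° − 60° = 21.915°.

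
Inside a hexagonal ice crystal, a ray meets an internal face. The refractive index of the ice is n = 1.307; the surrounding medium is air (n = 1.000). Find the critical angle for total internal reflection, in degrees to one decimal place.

sin θ_c = n_air / n = 1.000 / 1.307 = 0.7651.
θ_c = arcsin(0.7651) = 49.92°.

49.9°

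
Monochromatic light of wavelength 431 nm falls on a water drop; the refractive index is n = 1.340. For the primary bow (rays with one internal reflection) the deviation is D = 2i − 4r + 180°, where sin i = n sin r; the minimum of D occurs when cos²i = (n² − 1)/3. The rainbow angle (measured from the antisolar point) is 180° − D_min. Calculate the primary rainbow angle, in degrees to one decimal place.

41.1°

cos²i = (1.79560 − 1)/3 = 0.26520; i = arccos(0.51498) = 59.004°.
sin r = sin 59.004°/1.340 = 0.63971; r = 39.770°.
D_min = 2·59.004° − 4·39.770° + 180° = 138.929°.
Rainbow angle = 180° − D_min = 41.071°.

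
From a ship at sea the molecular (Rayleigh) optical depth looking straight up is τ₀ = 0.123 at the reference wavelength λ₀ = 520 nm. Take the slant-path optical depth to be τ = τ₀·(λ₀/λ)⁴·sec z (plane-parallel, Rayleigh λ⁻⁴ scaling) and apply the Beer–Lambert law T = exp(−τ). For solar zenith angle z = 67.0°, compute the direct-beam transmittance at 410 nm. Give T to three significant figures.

0.443

sec 67.0° = 2.5593.
τ = 0.123 × (520/410)⁴ × 2.5593 = 0.123 × 2.5875 × 2.5593 = 0.8145.
T = exp(−0.8145) = 0.4428.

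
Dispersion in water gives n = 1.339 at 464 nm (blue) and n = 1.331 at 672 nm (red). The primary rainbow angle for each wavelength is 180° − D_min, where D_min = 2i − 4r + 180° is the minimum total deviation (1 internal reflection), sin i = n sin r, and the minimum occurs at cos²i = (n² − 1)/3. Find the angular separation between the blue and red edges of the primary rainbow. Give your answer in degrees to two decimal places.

1.16°

At 464 nm (n = 1.339): cos²i = 0.26431 → i = 59.062°, r = 39.834°, D_min = 138.786°, rainbow angle = 41.214°.
At 672 nm (n = 1.331): cos²i = 0.25719 → i = 59.527°, r = 40.356°, D_min = 137.630°, rainbow angle = 42.370°.
Angular width = |41.214° − 42.370°| = 1.156°.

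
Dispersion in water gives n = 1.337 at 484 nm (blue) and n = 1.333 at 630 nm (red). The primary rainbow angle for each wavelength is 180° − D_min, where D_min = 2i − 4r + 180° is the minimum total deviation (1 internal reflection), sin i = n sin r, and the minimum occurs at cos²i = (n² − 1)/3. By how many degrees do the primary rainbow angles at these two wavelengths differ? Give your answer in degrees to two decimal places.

At 484 nm (n = 1.337): cos²i = 0.26252 → i = 59.178°, r = 39.964°, D_min = 138.500°, rainbow angle = 41.500°.
At 630 nm (n = 1.333): cos²i = 0.25896 → i = 59.410°, r = 40.225°, D_min = 137.922°, rainbow angle = 42.078°.
Angular width = |41.500° − 42.078°| = 0.578°.

0.58°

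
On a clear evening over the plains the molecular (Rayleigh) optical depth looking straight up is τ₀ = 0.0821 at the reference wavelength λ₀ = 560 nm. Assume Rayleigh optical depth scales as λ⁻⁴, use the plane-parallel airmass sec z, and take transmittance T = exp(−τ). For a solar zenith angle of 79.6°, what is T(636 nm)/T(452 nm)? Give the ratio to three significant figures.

Airmass: sec 79.6° = 5.5396.
τ(636 nm) = 0.0821 × (560/636)⁴ × 5.5396 = 0.0821 × 0.6011 × 5.5396 = 0.2734.
τ(452 nm) = 0.0821 × (560/452)⁴ × 5.5396 = 0.0821 × 2.3561 × 5.5396 = 1.0716.
T(636)/T(452) = exp(τ_B − τ_A) = exp(0.7982) = 2.2215.

2.22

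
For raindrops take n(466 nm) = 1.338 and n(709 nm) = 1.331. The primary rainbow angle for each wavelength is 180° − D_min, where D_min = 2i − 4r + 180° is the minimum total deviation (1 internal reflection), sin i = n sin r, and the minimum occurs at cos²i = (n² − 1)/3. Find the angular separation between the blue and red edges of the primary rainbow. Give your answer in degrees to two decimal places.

At 466 nm (n = 1.338): cos²i = 0.26341 → i = 59.120°, r = 39.899°, D_min = 138.643°, rainbow angle = 41.357°.
At 709 nm (n = 1.331): cos²i = 0.25719 → i = 59.527°, r = 40.356°, D_min = 137.630°, rainbow angle = 42.370°.
Angular width = |41.357° − 42.370°| = 1.013°.

1.01°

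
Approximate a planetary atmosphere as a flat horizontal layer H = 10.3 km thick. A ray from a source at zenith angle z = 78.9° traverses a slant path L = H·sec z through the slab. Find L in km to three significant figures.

53.5 km

sec z = 1/cos 78.9° = 5.1942.
L = 10.3 × 5.1942 = 53.500 km.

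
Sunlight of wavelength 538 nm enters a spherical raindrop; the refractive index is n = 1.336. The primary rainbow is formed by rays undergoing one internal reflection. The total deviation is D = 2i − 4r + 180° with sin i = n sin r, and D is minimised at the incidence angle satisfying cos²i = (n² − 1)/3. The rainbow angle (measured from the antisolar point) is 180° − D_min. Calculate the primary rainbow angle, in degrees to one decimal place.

cos²i = (1.78490 − 1)/3 = 0.26163; i = arccos(0.51150) = 59.236°.
sin r = sin 59.236°/1.336 = 0.64318; r = 40.029°.
D_min = 2·59.236° − 4·40.029° + 180° = 138.356°.
Rainbow angle = 180° − D_min = 41.644°.

41.6°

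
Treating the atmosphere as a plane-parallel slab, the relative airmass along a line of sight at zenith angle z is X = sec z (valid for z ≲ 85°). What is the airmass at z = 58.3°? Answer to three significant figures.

1.90

X = sec z = 1/cos 58.3° = 1/0.5255 = 1.9031.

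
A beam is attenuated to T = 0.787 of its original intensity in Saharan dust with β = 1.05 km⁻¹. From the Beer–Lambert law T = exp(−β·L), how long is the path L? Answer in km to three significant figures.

Beer–Lambert: T = exp(−βL) ⇒ L = −ln(T)/β = −ln(0.787)/1.05 = 0.2395/1.05 = 0.2281 km.

0.228 km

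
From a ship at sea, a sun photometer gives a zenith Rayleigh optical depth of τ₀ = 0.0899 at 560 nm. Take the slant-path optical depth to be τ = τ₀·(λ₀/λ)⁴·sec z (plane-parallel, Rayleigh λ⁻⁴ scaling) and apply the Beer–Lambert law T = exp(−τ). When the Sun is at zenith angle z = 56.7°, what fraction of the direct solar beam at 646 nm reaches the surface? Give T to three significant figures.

sec 56.7° = 1.8214.
τ = 0.0899 × (560/646)⁴ × 1.8214 = 0.0899 × 0.5647 × 1.8214 = 0.0925.
T = exp(−0.0925) = 0.9117.

0.912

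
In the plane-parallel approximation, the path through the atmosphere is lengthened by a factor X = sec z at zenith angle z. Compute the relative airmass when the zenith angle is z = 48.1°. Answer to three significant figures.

1.50

X = sec z = 1/cos 48.1° = 1/0.6678 = 1.4974.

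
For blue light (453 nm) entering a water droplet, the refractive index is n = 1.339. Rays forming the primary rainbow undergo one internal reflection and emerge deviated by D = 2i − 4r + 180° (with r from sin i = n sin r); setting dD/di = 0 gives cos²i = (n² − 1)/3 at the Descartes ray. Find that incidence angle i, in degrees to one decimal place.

59.1°

cos²i = (1.339² − 1)/3 = (1.79292 − 1)/3 = 0.26431.
cos i = 0.51411, so i = 59.062°.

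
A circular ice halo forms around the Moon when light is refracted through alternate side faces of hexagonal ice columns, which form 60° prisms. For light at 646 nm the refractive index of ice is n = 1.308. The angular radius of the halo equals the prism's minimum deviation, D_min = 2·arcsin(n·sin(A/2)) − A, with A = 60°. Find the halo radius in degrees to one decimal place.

21.7°

n·sin(A/2) = 1.308 × sin 30° = 1.308 × 0.5000 = 0.6540.
D_min = 2·arcsin(0.6540) − 60° = 2 × 40.844° − 60° = 21.688°.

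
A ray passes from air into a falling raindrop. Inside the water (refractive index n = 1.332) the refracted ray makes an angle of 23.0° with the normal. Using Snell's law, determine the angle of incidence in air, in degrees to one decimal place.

Snell: sin θ_i = n · sin θ_r = 1.332 × sin 23.0° = 1.332 × 0.3907 = 0.5205.
θ_i = arcsin(0.5205) = 31.36°.

31.4°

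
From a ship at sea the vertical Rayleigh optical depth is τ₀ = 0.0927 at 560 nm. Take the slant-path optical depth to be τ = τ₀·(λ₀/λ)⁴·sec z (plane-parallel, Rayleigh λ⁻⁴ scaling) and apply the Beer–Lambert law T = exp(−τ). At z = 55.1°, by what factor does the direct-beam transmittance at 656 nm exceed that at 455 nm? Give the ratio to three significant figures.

Airmass: sec 55.1° = 1.7478.
τ(656 nm) = 0.0927 × (560/656)⁴ × 1.7478 = 0.0927 × 0.5311 × 1.7478 = 0.0860.
τ(455 nm) = 0.0927 × (560/455)⁴ × 1.7478 = 0.0927 × 2.2946 × 1.7478 = 0.3718.
T(656)/T(455) = exp(τ_B − τ_A) = exp(0.2857) = 1.3307.

1.33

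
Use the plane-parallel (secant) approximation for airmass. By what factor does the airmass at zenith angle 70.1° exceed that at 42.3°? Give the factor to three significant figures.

2.17

X(70.1°)/X(42.3°) = sec 70.1° / sec 42.3° = cos 42.3° / cos 70.1° = 0.7396/0.3404 = 2.1730.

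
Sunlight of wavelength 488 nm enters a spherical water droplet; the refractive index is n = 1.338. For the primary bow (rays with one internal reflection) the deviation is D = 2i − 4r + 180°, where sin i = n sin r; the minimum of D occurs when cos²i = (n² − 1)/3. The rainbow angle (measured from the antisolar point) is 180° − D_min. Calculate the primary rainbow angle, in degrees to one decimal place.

cos²i = (1.79024 − 1)/3 = 0.26341; i = arccos(0.51324) = 59.120°.
sin r = sin 59.120°/1.338 = 0.64144; r = 39.899°.
D_min = 2·59.120° − 4·39.899° + 180° = 138.643°.
Rainbow angle = 180° − D_min = 41.357°.

41.4°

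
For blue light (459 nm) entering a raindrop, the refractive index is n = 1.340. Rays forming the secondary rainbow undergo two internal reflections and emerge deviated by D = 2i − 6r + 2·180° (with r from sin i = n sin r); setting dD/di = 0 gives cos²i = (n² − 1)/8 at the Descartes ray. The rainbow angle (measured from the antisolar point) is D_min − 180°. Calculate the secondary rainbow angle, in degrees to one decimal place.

52.7°

cos²i = (1.79560 − 1)/8 = 0.09945; i = arccos(0.31536) = 71.618°.
sin r = sin 71.618°/1.340 = 0.70819; r = 45.088°.
D_min = 2·71.618° − 6·45.088° + 360° = 232.709°.
Rainbow angle = D_min − 180° = 52.709°.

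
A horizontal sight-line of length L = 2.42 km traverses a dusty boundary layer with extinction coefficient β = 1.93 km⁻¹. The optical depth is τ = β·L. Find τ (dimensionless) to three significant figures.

τ = β·L = 1.93 × 2.42 = 4.6706.

4.67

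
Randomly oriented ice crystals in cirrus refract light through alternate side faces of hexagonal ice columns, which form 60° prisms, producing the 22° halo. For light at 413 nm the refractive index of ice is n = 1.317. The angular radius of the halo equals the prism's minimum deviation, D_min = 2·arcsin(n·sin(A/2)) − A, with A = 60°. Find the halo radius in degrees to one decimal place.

n·sin(A/2) = 1.317 × sin 30° = 1.317 × 0.5000 = 0.6585.
D_min = 2·arcsin(0.6585) − 60° = 2 × 41.186° − 60° = 22.371°.

22.4°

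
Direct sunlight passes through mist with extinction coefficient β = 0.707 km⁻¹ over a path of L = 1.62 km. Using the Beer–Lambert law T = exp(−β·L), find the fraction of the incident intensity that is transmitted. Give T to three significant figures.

τ = β·L = 0.707 × 1.62 = 1.1453.
T = exp(−1.1453) = 0.3181.

0.318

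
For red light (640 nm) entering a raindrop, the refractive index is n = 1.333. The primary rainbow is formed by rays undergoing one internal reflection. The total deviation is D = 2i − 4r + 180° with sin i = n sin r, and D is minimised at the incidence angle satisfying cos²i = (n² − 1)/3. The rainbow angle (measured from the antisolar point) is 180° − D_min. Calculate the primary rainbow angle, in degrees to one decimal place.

42.1°

cos²i = (1.77689 − 1)/3 = 0.25896; i = arccos(0.50888) = 59.410°.
sin r = sin 59.410°/1.333 = 0.64579; r = 40.225°.
D_min = 2·59.410° − 4·40.225° + 180° = 137.922°.
Rainbow angle = 180° − D_min = 42.078°.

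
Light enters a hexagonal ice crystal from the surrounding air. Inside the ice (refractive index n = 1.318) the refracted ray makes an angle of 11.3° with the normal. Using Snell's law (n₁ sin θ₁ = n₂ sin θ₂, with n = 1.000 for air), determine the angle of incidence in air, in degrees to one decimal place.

Snell: sin θ_i = n · sin θ_r = 1.318 × sin 11.3° = 1.318 × 0.1959 = 0.2583.
θ_i = arcsin(0.2583) = 14.97°.

15.0°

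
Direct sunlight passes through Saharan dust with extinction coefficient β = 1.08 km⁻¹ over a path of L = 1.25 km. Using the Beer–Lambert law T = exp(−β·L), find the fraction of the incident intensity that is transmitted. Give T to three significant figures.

0.259

τ = β·L = 1.08 × 1.25 = 1.3500.
T = exp(−1.3500) = 0.2592.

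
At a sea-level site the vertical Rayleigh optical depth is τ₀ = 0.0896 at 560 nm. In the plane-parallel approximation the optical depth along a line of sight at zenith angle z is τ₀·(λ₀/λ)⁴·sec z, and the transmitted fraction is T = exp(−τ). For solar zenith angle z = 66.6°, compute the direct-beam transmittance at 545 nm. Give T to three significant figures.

sec 66.6° = 2.5180.
τ = 0.0896 × (560/545)⁴ × 2.5180 = 0.0896 × 1.1147 × 2.5180 = 0.2515.
T = exp(−0.2515) = 0.7776.

0.778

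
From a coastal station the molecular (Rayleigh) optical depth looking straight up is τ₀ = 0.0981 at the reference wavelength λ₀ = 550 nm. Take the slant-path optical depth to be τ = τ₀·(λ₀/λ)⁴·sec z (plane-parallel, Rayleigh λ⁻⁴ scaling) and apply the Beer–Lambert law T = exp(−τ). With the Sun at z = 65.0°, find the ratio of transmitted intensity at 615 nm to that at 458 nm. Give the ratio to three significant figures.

1.40

Airmass: sec 65.0° = 2.3662.
τ(615 nm) = 0.0981 × (550/615)⁴ × 2.3662 = 0.0981 × 0.6397 × 2.3662 = 0.1485.
τ(458 nm) = 0.0981 × (550/458)⁴ × 2.3662 = 0.0981 × 2.0796 × 2.3662 = 0.4827.
T(615)/T(458) = exp(τ_B − τ_A) = exp(0.3343) = 1.3969.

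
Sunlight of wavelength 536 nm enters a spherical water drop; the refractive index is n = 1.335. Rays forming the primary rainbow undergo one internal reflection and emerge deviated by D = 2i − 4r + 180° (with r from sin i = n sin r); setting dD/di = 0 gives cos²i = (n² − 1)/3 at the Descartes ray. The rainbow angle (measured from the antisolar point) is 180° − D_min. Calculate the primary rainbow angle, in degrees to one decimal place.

cos²i = (1.78222 − 1)/3 = 0.26074; i = arccos(0.51063) = 59.294°.
sin r = sin 59.294°/1.335 = 0.64405; r = 40.094°.
D_min = 2·59.294° − 4·40.094° + 180° = 138.212°.
Rainbow angle = 180° − D_min = 41.788°.

41.8°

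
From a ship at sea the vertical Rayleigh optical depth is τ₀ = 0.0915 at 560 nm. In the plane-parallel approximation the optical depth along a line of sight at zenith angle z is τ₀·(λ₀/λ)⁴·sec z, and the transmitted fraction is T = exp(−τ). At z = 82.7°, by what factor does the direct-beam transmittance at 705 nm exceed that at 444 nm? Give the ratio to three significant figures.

4.64

Airmass: sec 82.7° = 7.8700.
τ(705 nm) = 0.0915 × (560/705)⁴ × 7.8700 = 0.0915 × 0.3981 × 7.8700 = 0.2867.
τ(444 nm) = 0.0915 × (560/444)⁴ × 7.8700 = 0.0915 × 2.5306 × 7.8700 = 1.8223.
T(705)/T(444) = exp(τ_B − τ_A) = exp(1.5356) = 4.6442.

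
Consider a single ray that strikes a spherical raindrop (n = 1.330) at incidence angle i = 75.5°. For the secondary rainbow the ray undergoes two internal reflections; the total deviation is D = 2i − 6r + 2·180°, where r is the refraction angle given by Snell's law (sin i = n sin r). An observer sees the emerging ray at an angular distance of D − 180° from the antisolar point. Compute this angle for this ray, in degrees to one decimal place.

sin r = sin 75.5° / 1.330 = 0.9681/1.330 = 0.7279; r = 46.71°.
D = 2·75.5° − 6·46.71° + 2·180° = 151.00° − 280.28° + 360° = 230.72°.
Angle from antisolar point = D − 180° = 50.72°.

50.7°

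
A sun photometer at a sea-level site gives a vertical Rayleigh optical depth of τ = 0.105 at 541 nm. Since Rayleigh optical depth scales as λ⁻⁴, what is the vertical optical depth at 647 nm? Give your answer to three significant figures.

0.0513

τ(647 nm) = τ(541 nm) × (541/647)⁴ = 0.105 × (0.8362)⁴ = 0.105 × 0.4888 = 0.0513.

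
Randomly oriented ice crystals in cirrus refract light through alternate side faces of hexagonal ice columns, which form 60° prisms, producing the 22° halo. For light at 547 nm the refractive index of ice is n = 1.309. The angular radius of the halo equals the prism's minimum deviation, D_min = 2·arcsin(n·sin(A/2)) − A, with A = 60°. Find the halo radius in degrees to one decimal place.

n·sin(A/2) = 1.309 × sin 30° = 1.309 × 0.5000 = 0.6545.
D_min = 2·arcsin(0.6545) − 60° = 2 × 40.882° − 60° = 21.763°.

21.8°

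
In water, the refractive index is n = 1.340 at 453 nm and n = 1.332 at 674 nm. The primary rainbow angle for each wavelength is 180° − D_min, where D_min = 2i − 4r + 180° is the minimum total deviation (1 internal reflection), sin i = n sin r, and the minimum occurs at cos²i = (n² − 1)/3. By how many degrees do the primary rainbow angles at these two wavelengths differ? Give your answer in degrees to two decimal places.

At 453 nm (n = 1.340): cos²i = 0.26520 → i = 59.004°, r = 39.770°, D_min = 138.929°, rainbow angle = 41.071°.
At 674 nm (n = 1.332): cos²i = 0.25807 → i = 59.469°, r = 40.290°, D_min = 137.776°, rainbow angle = 42.224°.
Angular width = |41.071° − 42.224°| = 1.153°.

1.15°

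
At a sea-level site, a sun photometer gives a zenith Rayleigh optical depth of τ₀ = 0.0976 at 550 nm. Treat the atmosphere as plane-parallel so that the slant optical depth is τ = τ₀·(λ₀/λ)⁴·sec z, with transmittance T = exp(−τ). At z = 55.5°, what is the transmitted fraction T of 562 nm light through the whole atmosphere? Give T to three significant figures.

0.854

sec 55.5° = 1.7655.
τ = 0.0976 × (550/562)⁴ × 1.7655 = 0.0976 × 0.9173 × 1.7655 = 0.1581.
T = exp(−0.1581) = 0.8538.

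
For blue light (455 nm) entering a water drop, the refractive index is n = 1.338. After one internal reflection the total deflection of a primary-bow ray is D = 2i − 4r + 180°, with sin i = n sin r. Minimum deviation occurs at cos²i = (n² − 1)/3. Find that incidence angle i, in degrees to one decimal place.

59.1°

cos²i = (1.338² − 1)/3 = (1.79024 − 1)/3 = 0.26341.
cos i = 0.51324, so i = 59.120°.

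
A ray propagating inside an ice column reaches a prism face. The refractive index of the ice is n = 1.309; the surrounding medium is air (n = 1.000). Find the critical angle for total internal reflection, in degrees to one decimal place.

49.8°

sin θ_c = n_air / n = 1.000 / 1.309 = 0.7639.
θ_c = arcsin(0.7639) = 49.81°.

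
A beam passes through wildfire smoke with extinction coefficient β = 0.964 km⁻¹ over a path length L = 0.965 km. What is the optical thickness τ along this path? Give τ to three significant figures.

τ = β·L = 0.964 × 0.965 = 0.9303.

0.930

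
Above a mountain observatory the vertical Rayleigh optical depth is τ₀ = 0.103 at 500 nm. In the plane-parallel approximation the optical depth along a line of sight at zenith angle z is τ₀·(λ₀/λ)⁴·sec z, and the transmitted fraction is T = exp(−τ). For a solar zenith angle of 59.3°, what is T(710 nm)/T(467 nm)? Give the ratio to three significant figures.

1.24

Airmass: sec 59.3° = 1.9587.
τ(710 nm) = 0.103 × (500/710)⁴ × 1.9587 = 0.103 × 0.2459 × 1.9587 = 0.0496.
τ(467 nm) = 0.103 × (500/467)⁴ × 1.9587 = 0.103 × 1.3141 × 1.9587 = 0.2651.
T(710)/T(467) = exp(τ_B − τ_A) = exp(0.2155) = 1.2405.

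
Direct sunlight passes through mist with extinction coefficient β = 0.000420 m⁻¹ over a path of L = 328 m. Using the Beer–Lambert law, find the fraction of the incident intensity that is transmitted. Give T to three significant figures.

τ = β·L = 0.000420 × 328 = 0.1378.
T = exp(−0.1378) = 0.8713.

0.871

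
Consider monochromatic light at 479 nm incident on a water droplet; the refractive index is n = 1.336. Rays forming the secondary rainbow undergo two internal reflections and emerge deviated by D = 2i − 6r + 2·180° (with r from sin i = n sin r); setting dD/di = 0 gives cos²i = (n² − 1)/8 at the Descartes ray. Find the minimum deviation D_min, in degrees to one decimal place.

cos²i = (1.78490 − 1)/8 = 0.09811; i = arccos(0.31323) = 71.746°.
sin r = sin 71.746°/1.336 = 0.71084; r = 45.303°.
D_min = 2·71.746° − 6·45.303° + 360° = 231.674°.

231.7°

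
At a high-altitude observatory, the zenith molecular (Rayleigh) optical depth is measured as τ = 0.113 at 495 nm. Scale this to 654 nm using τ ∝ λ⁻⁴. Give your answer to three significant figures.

τ(654 nm) = τ(495 nm) × (495/654)⁴ = 0.113 × (0.7569)⁴ = 0.113 × 0.3282 = 0.0371.

0.0371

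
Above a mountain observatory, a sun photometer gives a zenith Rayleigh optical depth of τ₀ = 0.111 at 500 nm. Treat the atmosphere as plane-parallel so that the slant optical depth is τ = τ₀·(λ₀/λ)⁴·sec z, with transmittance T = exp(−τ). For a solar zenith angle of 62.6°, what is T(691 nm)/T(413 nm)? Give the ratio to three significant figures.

Airmass: sec 62.6° = 2.1730.
τ(691 nm) = 0.111 × (500/691)⁴ × 2.1730 = 0.111 × 0.2741 × 2.1730 = 0.0661.
τ(413 nm) = 0.111 × (500/413)⁴ × 2.1730 = 0.111 × 2.1482 × 2.1730 = 0.5182.
T(691)/T(413) = exp(τ_B − τ_A) = exp(0.4520) = 1.5715.

1.57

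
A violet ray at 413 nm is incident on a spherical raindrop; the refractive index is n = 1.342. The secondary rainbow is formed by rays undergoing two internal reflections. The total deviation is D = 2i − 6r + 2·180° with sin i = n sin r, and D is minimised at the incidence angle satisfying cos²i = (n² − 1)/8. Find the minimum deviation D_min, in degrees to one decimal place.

cos²i = (1.80096 − 1)/8 = 0.10012; i = arccos(0.31642) = 71.554°.
sin r = sin 71.554°/1.342 = 0.70687; r = 44.981°.
D_min = 2·71.554° − 6·44.981° + 360° = 233.222°.

233.2°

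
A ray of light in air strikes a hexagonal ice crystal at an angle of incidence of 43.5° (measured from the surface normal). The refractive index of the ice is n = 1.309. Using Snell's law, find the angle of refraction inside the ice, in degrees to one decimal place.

31.7°

Snell: sin θ_r = sin θ_i / n = sin 43.5° / 1.309 = 0.6884 / 1.309 = 0.5259.
θ_r = arcsin(0.5259) = 31.73°.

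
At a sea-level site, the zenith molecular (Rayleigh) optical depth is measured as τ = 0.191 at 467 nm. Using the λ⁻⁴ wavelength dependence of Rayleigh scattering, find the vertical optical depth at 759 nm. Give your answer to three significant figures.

τ(759 nm) = τ(467 nm) × (467/759)⁴ = 0.191 × (0.6153)⁴ = 0.191 × 0.1433 = 0.0274.

0.0274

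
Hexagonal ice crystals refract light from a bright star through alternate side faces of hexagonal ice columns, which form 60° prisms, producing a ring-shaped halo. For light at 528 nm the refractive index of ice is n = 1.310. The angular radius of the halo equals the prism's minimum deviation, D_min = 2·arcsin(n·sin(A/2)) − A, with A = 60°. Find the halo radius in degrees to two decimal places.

21.84°

n·sin(A/2) = 1.310 × sin 30° = 1.310 × 0.5000 = 0.6550.
D_min = 2·arcsin(0.6550) − 60° = 2 × 40.920° − 60° = 21.839°.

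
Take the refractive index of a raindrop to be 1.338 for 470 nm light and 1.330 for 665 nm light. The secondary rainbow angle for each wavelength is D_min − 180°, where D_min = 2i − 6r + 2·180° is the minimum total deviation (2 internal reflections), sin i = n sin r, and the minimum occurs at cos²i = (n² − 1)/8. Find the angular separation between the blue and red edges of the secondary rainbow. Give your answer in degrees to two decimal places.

At 470 nm (n = 1.338): cos²i = 0.09878 → i = 71.682°, r = 45.195°, D_min = 232.193°, rainbow angle = 52.193°.
At 665 nm (n = 1.330): cos²i = 0.09611 → i = 71.940°, r = 45.630°, D_min = 230.101°, rainbow angle = 50.101°.
Angular width = |52.193° − 50.101°| = 2.092°.

2.09°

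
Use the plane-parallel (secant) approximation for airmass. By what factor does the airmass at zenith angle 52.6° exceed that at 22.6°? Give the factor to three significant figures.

X(52.6°)/X(22.6°) = sec 52.6° / sec 22.6° = cos 22.6° / cos 52.6° = 0.9232/0.6074 = 1.5200.

1.52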